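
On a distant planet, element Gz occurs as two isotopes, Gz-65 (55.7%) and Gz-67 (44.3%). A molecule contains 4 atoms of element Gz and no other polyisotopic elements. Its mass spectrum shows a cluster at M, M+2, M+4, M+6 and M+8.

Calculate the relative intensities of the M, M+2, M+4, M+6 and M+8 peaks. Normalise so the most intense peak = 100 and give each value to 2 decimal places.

Each Gz atom is independently Gz-65 (p = 0.557) or Gz-67 (q = 0.443); the cluster is the binomial expansion (p + q)^4.
P(M) = 0.557^4 = 0.096254
P(M+2) = 4 × 0.557^3 × 0.443^1 = 0.306217
P(M+4) = 6 × 0.557^2 × 0.443^2 = 0.365316
P(M+6) = 4 × 0.557^1 × 0.443^3 = 0.193699
P(M+8) = 0.443^4 = 0.038514
The M+4 peak is largest (0.365316); scaling to 100 gives 26.35 : 83.82 : 100.00 : 53.02 : 10.54.

26.35 : 83.82 : 100.00 : 53.02 : 10.54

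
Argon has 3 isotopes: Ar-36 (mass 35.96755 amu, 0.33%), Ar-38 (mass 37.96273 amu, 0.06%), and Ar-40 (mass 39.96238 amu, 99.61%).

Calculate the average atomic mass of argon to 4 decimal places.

Average mass = Σ (abundance × isotope mass) = 0.0033 × 35.96755 + 0.0006 × 37.96273 + 0.9961 × 39.96238
= 0.118693 + 0.022778 + 39.806527 = 39.947998 amu

39.9480 amu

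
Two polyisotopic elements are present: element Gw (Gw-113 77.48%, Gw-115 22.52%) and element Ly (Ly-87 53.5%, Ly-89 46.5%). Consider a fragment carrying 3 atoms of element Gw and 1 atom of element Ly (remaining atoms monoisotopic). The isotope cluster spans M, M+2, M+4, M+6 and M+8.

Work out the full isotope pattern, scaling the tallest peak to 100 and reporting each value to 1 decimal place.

Element Gw pattern (n=3): 0.46512409 : 0.40557284 : 0.11788204 : 0.01142103
Element Ly pattern (n=1): 0.5350 : 0.4650
Convolve the two distributions (both contribute in 2-u steps):
  M: 0.46512409×0.5350 = 0.248841
  M+2: 0.46512409×0.4650 + 0.40557284×0.5350 = 0.433264
  M+4: 0.40557284×0.4650 + 0.11788204×0.5350 = 0.251658
  M+6: 0.11788204×0.4650 + 0.01142103×0.5350 = 0.060925
  M+8: 0.01142103×0.4650 = 0.005311
Scale to base peak (0.433264) = 100: 57.4 : 100.0 : 58.1 : 14.1 : 1.2

57.4 : 100.0 : 58.1 : 14.1 : 1.2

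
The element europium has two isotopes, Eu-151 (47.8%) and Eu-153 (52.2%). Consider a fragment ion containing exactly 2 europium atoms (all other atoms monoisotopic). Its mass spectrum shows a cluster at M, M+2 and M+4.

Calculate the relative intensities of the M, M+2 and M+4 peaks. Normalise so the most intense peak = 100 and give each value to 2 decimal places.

45.79 : 100.00 : 54.60

The 2 Eu atoms are independent, so intensities follow the terms of (0.478 + 0.522)^2.
P(M) = 0.478^2 = 0.228484
P(M+2) = 2 × 0.478^1 × 0.522^1 = 0.499032
P(M+4) = 0.522^2 = 0.272484
The M+2 peak is largest (0.499032); scaling to 100 gives 45.79 : 100.00 : 54.60.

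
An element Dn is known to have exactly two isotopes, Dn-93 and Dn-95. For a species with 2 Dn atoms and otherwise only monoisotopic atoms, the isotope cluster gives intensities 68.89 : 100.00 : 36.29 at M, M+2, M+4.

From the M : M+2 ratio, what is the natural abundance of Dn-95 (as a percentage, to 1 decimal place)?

42.1%

Let p = fractional abundance of Dn-93. I(M+2)/I(M) = [C(2,1)·p^1·(1−p)] / p^2 = 2·(1−p)/p = 100.00/68.89 = 1.4516
(1−p)/p = 1.4516/2 = 0.7258  ⇒  p = 1/(1 + 0.7258) = 0.5794
Dn-93: 57.9%, Dn-95: 42.1%.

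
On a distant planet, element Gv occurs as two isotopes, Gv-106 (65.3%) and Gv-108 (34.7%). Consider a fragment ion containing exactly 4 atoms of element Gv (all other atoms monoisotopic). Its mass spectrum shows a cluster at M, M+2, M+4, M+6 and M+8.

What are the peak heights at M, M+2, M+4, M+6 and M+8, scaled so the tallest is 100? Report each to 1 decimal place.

The 4 Gv atoms are independent, so intensities follow the terms of (0.653 + 0.347)^4.
P(M) = 0.653^4 = 0.181825
P(M+2) = 4 × 0.653^3 × 0.347^1 = 0.386482
P(M+4) = 6 × 0.653^2 × 0.347^2 = 0.308061
P(M+6) = 4 × 0.653^1 × 0.347^3 = 0.109134
P(M+8) = 0.347^4 = 0.014498
The M+2 peak is largest (0.386482); scaling to 100 gives 47.0 : 100.0 : 79.7 : 28.2 : 3.8.

47.0 : 100.0 : 79.7 : 28.2 : 3.8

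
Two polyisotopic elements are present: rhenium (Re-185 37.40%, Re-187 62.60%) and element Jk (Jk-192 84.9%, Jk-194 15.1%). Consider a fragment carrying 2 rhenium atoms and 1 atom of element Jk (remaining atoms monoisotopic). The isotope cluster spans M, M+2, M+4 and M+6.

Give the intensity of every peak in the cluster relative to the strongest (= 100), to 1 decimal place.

28.4 : 100.0 : 96.4 : 14.1

Rhenium pattern (n=2): 0.139876 : 0.468248 : 0.391876
Element Jk pattern (n=1): 0.8490 : 0.1510
Convolve the two distributions (both contribute in 2-u steps):
  M: 0.139876×0.8490 = 0.118755
  M+2: 0.139876×0.1510 + 0.468248×0.8490 = 0.418664
  M+4: 0.468248×0.1510 + 0.391876×0.8490 = 0.403408
  M+6: 0.391876×0.1510 = 0.059173
Scale to base peak (0.418664) = 100: 28.4 : 100.0 : 96.4 : 14.1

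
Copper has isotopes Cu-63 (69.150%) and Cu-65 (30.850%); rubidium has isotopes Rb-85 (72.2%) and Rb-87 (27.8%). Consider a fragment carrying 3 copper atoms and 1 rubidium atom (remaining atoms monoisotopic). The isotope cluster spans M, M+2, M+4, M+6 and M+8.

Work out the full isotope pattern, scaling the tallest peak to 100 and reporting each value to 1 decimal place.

58.0 : 100.0 : 64.5 : 18.5 : 2.0

Copper pattern (n=3): 0.33065611 : 0.44254842 : 0.19743483 : 0.02936064
Rubidium pattern (n=1): 0.7220 : 0.2780
Convolve the two distributions (both contribute in 2-u steps):
  M: 0.33065611×0.7220 = 0.238734
  M+2: 0.33065611×0.2780 + 0.44254842×0.7220 = 0.411442
  M+4: 0.44254842×0.2780 + 0.19743483×0.7220 = 0.265576
  M+6: 0.19743483×0.2780 + 0.02936064×0.7220 = 0.076085
  M+8: 0.02936064×0.2780 = 0.008162
Scale to base peak (0.411442) = 100: 58.0 : 100.0 : 64.5 : 18.5 : 2.0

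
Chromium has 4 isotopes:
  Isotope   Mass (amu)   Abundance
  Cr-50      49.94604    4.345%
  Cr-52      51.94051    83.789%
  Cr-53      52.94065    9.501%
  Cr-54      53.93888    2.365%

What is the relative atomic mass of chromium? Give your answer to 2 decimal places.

52.00 amu

The abundance-weighted mean is 0.04345 × 49.94604 + 0.83789 × 51.94051 + 0.09501 × 52.94065 + 0.02365 × 53.93888
= 2.170155 + 43.520434 + 5.029891 + 1.275655 = 51.996135 amu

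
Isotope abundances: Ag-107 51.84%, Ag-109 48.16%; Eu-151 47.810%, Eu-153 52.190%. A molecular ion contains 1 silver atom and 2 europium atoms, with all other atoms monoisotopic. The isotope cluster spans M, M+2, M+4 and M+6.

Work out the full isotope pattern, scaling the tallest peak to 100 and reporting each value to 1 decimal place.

Silver pattern (n=1): 0.5184 : 0.4816
Europium pattern (n=2): 0.22857961 : 0.49904078 : 0.27237961
Convolve the two distributions (both contribute in 2-u steps):
  M: 0.5184×0.22857961 = 0.118496
  M+2: 0.5184×0.49904078 + 0.4816×0.22857961 = 0.368787
  M+4: 0.5184×0.27237961 + 0.4816×0.49904078 = 0.381540
  M+6: 0.4816×0.27237961 = 0.131178
Scale to base peak (0.381540) = 100: 31.1 : 96.7 : 100.0 : 34.4

31.1 : 96.7 : 100.0 : 34.4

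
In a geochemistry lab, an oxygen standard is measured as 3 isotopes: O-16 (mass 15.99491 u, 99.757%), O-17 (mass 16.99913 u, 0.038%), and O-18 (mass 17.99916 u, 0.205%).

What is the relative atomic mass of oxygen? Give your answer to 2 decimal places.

16.00 u

Weight each isotope mass by its fractional abundance: 0.99757 × 15.99491 + 0.00038 × 16.99913 + 0.00205 × 17.99916
= 15.956042 + 0.006460 + 0.036898 = 15.999400 u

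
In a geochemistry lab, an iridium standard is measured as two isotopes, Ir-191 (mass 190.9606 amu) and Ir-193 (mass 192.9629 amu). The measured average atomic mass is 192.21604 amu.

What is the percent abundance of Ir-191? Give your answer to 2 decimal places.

With x = fraction of Ir-191 (so Ir-193 is 1 − x):
190.9606·x + 192.9629·(1 − x) = 192.21604
(190.9606 − 192.9629)·x = 192.21604 − 192.9629
x = -0.74686 / -2.0023 = 0.37300 → 37.30% Ir-191, 62.70% Ir-193.

37.30%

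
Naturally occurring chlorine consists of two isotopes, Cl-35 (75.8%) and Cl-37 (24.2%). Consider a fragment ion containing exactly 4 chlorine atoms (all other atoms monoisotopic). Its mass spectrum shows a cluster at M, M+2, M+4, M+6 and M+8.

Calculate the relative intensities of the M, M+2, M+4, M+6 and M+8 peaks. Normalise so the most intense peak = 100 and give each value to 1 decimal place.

78.3 : 100.0 : 47.9 : 10.2 : 0.8

The 4 Cl atoms are independent, so intensities follow the terms of (0.758 + 0.242)^4.
P(M) = 0.758^4 = 0.330124
P(M+2) = 4 × 0.758^3 × 0.242^1 = 0.421583
P(M+4) = 6 × 0.758^2 × 0.242^2 = 0.201893
P(M+6) = 4 × 0.758^1 × 0.242^3 = 0.042971
P(M+8) = 0.242^4 = 0.003430
The M+2 peak is largest (0.421583); scaling to 100 gives 78.3 : 100.0 : 47.9 : 10.2 : 0.8.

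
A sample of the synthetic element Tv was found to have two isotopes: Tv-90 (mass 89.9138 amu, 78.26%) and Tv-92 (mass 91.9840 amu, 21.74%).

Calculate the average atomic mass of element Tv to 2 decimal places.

90.36 amu

Average mass = Σ (abundance × isotope mass) = 0.7826 × 89.9138 + 0.2174 × 91.9840
= 70.36654 + 19.99732 = 90.36386 amu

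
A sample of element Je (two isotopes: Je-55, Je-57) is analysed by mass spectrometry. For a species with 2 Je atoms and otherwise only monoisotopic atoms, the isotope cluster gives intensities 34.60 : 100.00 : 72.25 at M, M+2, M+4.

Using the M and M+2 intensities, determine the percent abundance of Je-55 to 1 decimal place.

If p is the fraction of Je that is Je-55, then I(M+2)/I(M) = [C(2,1)·p^1·(1−p)] / p^2 = 2·(1−p)/p = 100.00/34.60 = 2.8902
(1−p)/p = 2.8902/2 = 1.4451  ⇒  p = 1/(1 + 1.4451) = 0.4090
Je-55: 40.9%, Je-57: 59.1%.

40.9%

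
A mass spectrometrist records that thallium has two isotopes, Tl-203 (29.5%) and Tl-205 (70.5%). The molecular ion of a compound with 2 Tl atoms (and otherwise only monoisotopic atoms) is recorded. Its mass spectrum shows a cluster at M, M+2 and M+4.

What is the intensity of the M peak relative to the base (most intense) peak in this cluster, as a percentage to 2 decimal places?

Term probabilities: M 0.0870, M+2 0.4160, M+4 0.4970. Base peak = M+4.
P(M+4) = C(2,2) × 0.295^0 × 0.705^2 = 1 × 1.0000 × 0.497025 = 0.497025 (base)
P(M) = C(2,0) × 0.295^2 × 0.705^0 = 1 × 0.087025 × 1.0000 = 0.087025
Relative intensity = 0.087025 / 0.497025 × 100 = 17.51

17.51%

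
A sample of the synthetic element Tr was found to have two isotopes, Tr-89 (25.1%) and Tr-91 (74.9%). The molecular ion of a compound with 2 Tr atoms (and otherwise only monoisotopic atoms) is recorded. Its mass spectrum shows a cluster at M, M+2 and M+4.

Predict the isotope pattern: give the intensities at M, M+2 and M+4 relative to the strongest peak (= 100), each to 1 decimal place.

11.2 : 67.0 : 100.0

Expanding (0.251 + 0.749)^2:
P(M) = 0.251^2 = 0.063001
P(M+2) = 2 × 0.251^1 × 0.749^1 = 0.375998
P(M+4) = 0.749^2 = 0.561001
The M+4 peak is largest (0.561001); scaling to 100 gives 11.2 : 67.0 : 100.0.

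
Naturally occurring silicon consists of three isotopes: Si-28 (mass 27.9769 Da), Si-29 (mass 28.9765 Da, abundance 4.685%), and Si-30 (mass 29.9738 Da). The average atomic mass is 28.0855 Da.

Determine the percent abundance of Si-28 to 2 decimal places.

92.22%

The remaining 95.315% is split between Si-28 (fraction x) and Si-30 (fraction 0.95315 − x).
Substituting: 27.9769x + 29.9738(0.95315 − x) = 26.727950975
(27.9769 − 29.9738)x = -1.841576495  ⇒  x = 0.92222, y = 0.03093
Si-28: 92.22%, Si-30: 3.09%.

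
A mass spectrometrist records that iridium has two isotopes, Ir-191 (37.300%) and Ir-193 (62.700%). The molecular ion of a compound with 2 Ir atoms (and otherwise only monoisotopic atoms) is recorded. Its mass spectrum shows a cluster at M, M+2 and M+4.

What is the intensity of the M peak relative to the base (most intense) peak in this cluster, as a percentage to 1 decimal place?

29.7%

(0.37300 + 0.62700)^2 gives M 0.1391, M+2 0.4677, M+4 0.3931; the largest is M+2.
P(M+2) = C(2,1) × 0.37300^1 × 0.62700^1 = 2 × 0.3730 × 0.6270 = 0.467742 (base)
P(M) = C(2,0) × 0.37300^2 × 0.62700^0 = 1 × 0.139129 × 1.0000 = 0.139129
Relative intensity = 0.139129 / 0.467742 × 100 = 29.7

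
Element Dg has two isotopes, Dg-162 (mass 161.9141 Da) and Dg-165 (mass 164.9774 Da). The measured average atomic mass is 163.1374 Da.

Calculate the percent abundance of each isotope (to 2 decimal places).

Dg-162: 60.07%, Dg-165: 39.93%

Writing the weighted mean with unknown fraction x of Dg-162:
161.9141·x + 164.9774·(1 − x) = 163.1374
(161.9141 − 164.9774)·x = 163.1374 − 164.9774
x = -1.8400 / -3.0633 = 0.60066 → 60.07% Dg-162, 39.93% Dg-165.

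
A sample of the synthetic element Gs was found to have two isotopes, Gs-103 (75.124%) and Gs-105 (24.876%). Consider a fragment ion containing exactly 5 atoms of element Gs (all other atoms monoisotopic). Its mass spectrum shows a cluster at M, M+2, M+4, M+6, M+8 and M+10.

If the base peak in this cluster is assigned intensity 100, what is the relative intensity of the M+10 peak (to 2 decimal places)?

0.24

Binomial terms of (0.75124 + 0.24876)^5: M 0.2393, M+2 0.3962, M+4 0.2624, M+6 0.0869, M+8 0.0144, M+10 0.0010 → M+2 is the base peak.
P(M+2) = C(5,1) × 0.75124^4 × 0.24876^1 = 5 × 0.31850395 × 0.24876 = 0.396155 (base)
P(M+10) = C(5,5) × 0.75124^0 × 0.24876^5 = 1 × 1.0000 × 0.00095258 = 0.000953
Relative intensity = 0.000953 / 0.396155 × 100 = 0.24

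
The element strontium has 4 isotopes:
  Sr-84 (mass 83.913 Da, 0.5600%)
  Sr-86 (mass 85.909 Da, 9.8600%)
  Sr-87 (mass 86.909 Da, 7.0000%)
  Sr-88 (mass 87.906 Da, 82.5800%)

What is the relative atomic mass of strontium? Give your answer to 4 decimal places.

The abundance-weighted mean is 0.005600 × 83.913 + 0.098600 × 85.909 + 0.070000 × 86.909 + 0.825800 × 87.906
= 0.46991 + 8.47063 + 6.08363 + 72.59277 = 87.61694 Da

87.6169 Da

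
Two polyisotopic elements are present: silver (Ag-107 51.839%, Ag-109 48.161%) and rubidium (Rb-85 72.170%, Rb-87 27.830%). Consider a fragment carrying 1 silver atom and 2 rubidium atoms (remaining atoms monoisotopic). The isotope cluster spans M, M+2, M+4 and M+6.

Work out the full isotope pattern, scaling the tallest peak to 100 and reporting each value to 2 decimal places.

Silver pattern (n=1): 0.51839 : 0.48161
Rubidium pattern (n=2): 0.52085089 : 0.40169822 : 0.07745089
Convolve the two distributions (both contribute in 2-u steps):
  M: 0.51839×0.52085089 = 0.270004
  M+2: 0.51839×0.40169822 + 0.48161×0.52085089 = 0.459083
  M+4: 0.51839×0.07745089 + 0.48161×0.40169822 = 0.233612
  M+6: 0.48161×0.07745089 = 0.037301
Scale to base peak (0.459083) = 100: 58.81 : 100.00 : 50.89 : 8.13

58.81 : 100.00 : 50.89 : 8.13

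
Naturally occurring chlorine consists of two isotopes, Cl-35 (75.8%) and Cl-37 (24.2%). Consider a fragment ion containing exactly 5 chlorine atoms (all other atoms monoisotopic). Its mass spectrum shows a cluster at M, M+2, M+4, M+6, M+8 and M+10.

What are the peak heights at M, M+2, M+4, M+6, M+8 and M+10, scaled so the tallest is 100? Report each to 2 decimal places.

62.64 : 100.00 : 63.85 : 20.39 : 3.25 : 0.21

Each Cl atom is independently Cl-35 (p = 0.758) or Cl-37 (q = 0.242); the cluster is the binomial expansion (p + q)^5.
P(M) = 0.758^5 = 0.250234
P(M+2) = 5 × 0.758^4 × 0.242^1 = 0.399450
P(M+4) = 10 × 0.758^3 × 0.242^2 = 0.255058
P(M+6) = 10 × 0.758^2 × 0.242^3 = 0.081430
P(M+8) = 5 × 0.758^1 × 0.242^4 = 0.012999
P(M+10) = 0.242^5 = 0.000830
The M+2 peak is largest (0.399450); scaling to 100 gives 62.64 : 100.00 : 63.85 : 20.39 : 3.25 : 0.21.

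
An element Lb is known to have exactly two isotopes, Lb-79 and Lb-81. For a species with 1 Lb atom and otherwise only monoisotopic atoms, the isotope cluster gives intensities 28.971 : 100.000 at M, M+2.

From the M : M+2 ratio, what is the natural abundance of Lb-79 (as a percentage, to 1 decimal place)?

Let p = fractional abundance of Lb-79. I(M+2)/I(M) = [C(1,1)·p^0·(1−p)] / p^1 = 1·(1−p)/p = 100.000/28.971 = 3.4517
(1−p)/p = 3.4517/1 = 3.4517  ⇒  p = 1/(1 + 3.4517) = 0.2246
Lb-79: 22.5%, Lb-81: 77.5%.

22.5%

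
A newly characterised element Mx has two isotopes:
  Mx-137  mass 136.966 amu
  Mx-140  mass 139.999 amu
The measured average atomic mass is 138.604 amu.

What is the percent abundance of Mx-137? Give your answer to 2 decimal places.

With x = fraction of Mx-137 (so Mx-140 is 1 − x):
136.966·x + 139.999·(1 − x) = 138.604
(136.966 − 139.999)·x = 138.604 − 139.999
x = -1.395 / -3.033 = 0.45994 → 45.99% Mx-137, 54.01% Mx-140.

45.99%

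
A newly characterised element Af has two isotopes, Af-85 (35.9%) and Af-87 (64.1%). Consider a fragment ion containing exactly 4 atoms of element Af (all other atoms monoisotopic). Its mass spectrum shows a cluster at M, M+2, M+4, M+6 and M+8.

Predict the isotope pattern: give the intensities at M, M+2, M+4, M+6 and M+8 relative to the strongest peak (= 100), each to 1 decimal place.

Each Af atom is independently Af-85 (p = 0.359) or Af-87 (q = 0.641); the cluster is the binomial expansion (p + q)^4.
P(M) = 0.359^4 = 0.016610
P(M+2) = 4 × 0.359^3 × 0.641^1 = 0.118632
P(M+4) = 6 × 0.359^2 × 0.641^2 = 0.317729
P(M+6) = 4 × 0.359^1 × 0.641^3 = 0.378206
P(M+8) = 0.641^4 = 0.168823
The M+6 peak is largest (0.378206); scaling to 100 gives 4.4 : 31.4 : 84.0 : 100.0 : 44.6.

4.4 : 31.4 : 84.0 : 100.0 : 44.6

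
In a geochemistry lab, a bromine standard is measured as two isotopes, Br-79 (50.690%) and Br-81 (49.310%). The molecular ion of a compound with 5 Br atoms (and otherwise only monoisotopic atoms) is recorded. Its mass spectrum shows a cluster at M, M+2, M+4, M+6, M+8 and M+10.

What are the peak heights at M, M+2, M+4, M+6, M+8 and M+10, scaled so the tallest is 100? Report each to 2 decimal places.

Each Br atom is independently Br-79 (p = 0.50690) or Br-81 (q = 0.49310); the cluster is the binomial expansion (p + q)^5.
P(M) = 0.50690^5 = 0.033467
P(M+2) = 5 × 0.50690^4 × 0.49310^1 = 0.162777
P(M+4) = 10 × 0.50690^3 × 0.49310^2 = 0.316692
P(M+6) = 10 × 0.50690^2 × 0.49310^3 = 0.308070
P(M+8) = 5 × 0.50690^1 × 0.49310^4 = 0.149842
P(M+10) = 0.49310^5 = 0.029152
The M+4 peak is largest (0.316692); scaling to 100 gives 10.57 : 51.40 : 100.00 : 97.28 : 47.31 : 9.21.

10.57 : 51.40 : 100.00 : 97.28 : 47.31 : 9.21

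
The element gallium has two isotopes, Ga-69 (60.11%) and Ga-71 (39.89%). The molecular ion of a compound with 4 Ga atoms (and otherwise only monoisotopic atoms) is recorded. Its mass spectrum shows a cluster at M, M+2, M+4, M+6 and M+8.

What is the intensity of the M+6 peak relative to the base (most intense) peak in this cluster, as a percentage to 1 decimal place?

44.0%

Term probabilities: M 0.1306, M+2 0.3465, M+4 0.3450, M+6 0.1526, M+8 0.0253. Base peak = M+2.
P(M+2) = C(4,1) × 0.6011^3 × 0.3989^1 = 4 × 0.21719018 × 0.3989 = 0.346549 (base)
P(M+6) = C(4,3) × 0.6011^1 × 0.3989^3 = 4 × 0.6011 × 0.06347345 = 0.152616
Relative intensity = 0.152616 / 0.346549 × 100 = 44.0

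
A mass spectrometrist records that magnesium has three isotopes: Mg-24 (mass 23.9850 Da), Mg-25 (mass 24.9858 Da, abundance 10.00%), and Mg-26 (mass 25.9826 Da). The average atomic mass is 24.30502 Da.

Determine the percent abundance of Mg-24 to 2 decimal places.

Let x and y be the fractions of Mg-24 and Mg-26. Then x + y = 1 − 0.1000 = 0.9000 and 23.9850x + 25.9826y = 24.30502 − 0.1000×24.9858 = 21.80644.
Substituting: 23.9850x + 25.9826(0.9000 − x) = 21.80644
(23.9850 − 25.9826)x = -1.5779  ⇒  x = 0.78990, y = 0.11010
Mg-24: 78.99%, Mg-26: 11.01%.

78.99%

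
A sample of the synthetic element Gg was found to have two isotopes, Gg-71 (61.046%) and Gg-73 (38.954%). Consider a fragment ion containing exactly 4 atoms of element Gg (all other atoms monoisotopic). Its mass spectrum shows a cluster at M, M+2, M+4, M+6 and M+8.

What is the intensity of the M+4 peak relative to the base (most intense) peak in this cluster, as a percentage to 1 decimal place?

95.7%

Term probabilities: M 0.1389, M+2 0.3545, M+4 0.3393, M+6 0.1443, M+8 0.0230. Base peak = M+2.
P(M+2) = C(4,1) × 0.61046^3 × 0.38954^1 = 4 × 0.22749489 × 0.38954 = 0.354473 (base)
P(M+4) = C(4,2) × 0.61046^2 × 0.38954^2 = 6 × 0.37266141 × 0.15174141 = 0.339289
Relative intensity = 0.339289 / 0.354473 × 100 = 95.7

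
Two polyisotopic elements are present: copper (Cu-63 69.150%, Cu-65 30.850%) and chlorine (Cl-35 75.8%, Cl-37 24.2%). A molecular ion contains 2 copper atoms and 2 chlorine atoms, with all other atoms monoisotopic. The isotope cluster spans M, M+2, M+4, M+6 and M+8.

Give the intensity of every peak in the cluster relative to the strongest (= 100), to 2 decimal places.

Copper pattern (n=2): 0.47817225 : 0.4266555 : 0.09517225
Chlorine pattern (n=2): 0.574564 : 0.366872 : 0.058564
Convolve the two distributions (both contribute in 2-u steps):
  M: 0.47817225×0.574564 = 0.274741
  M+2: 0.47817225×0.366872 + 0.4266555×0.574564 = 0.420569
  M+4: 0.47817225×0.058564 + 0.4266555×0.366872 + 0.09517225×0.574564 = 0.239214
  M+6: 0.4266555×0.058564 + 0.09517225×0.366872 = 0.059903
  M+8: 0.09517225×0.058564 = 0.005574
Scale to base peak (0.420569) = 100: 65.33 : 100.00 : 56.88 : 14.24 : 1.33

65.33 : 100.00 : 56.88 : 14.24 : 1.33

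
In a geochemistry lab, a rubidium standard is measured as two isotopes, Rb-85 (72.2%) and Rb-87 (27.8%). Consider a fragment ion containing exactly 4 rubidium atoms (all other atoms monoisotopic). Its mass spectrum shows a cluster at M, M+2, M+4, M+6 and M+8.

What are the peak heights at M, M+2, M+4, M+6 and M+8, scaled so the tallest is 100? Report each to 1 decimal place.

Expanding (0.722 + 0.278)^4:
P(M) = 0.722^4 = 0.271737
P(M+2) = 4 × 0.722^3 × 0.278^1 = 0.418520
P(M+4) = 6 × 0.722^2 × 0.278^2 = 0.241721
P(M+6) = 4 × 0.722^1 × 0.278^3 = 0.062049
P(M+8) = 0.278^4 = 0.005973
The M+2 peak is largest (0.418520); scaling to 100 gives 64.9 : 100.0 : 57.8 : 14.8 : 1.4.

64.9 : 100.0 : 57.8 : 14.8 : 1.4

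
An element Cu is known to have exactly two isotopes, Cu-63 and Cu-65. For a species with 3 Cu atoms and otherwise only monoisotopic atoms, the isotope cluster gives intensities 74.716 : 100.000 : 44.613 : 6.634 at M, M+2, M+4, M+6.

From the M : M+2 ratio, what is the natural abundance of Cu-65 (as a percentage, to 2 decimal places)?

30.85%

Write p for the Cu-63 fraction. I(M+2)/I(M) = [C(3,1)·p^2·(1−p)] / p^3 = 3·(1−p)/p = 100.000/74.716 = 1.3384
(1−p)/p = 1.3384/3 = 0.4461  ⇒  p = 1/(1 + 0.4461) = 0.6915
Cu-63: 69.15%, Cu-65: 30.85%.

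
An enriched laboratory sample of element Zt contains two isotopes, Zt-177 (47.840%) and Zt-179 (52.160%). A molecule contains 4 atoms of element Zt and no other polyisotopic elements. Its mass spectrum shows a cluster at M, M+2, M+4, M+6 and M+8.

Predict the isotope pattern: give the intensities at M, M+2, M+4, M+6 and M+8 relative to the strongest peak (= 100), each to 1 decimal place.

Each Zt atom is independently Zt-177 (p = 0.47840) or Zt-179 (q = 0.52160); the cluster is the binomial expansion (p + q)^4.
P(M) = 0.47840^4 = 0.052380
P(M+2) = 4 × 0.47840^3 × 0.52160^1 = 0.228439
P(M+4) = 6 × 0.47840^2 × 0.52160^2 = 0.373602
P(M+6) = 4 × 0.47840^1 × 0.52160^3 = 0.271559
P(M+8) = 0.52160^4 = 0.074020
The M+4 peak is largest (0.373602); scaling to 100 gives 14.0 : 61.1 : 100.0 : 72.7 : 19.8.

14.0 : 61.1 : 100.0 : 72.7 : 19.8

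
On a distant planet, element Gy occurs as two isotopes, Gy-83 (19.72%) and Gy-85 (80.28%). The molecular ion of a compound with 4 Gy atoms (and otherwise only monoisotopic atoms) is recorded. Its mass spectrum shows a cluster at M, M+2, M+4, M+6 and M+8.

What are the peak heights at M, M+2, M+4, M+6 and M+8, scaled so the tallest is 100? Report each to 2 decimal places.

The 4 Gy atoms are independent, so intensities follow the terms of (0.1972 + 0.8028)^4.
P(M) = 0.1972^4 = 0.001512
P(M+2) = 4 × 0.1972^3 × 0.8028^1 = 0.024626
P(M+4) = 6 × 0.1972^2 × 0.8028^2 = 0.150376
P(M+6) = 4 × 0.1972^1 × 0.8028^3 = 0.408121
P(M+8) = 0.8028^4 = 0.415365
The M+8 peak is largest (0.415365); scaling to 100 gives 0.36 : 5.93 : 36.20 : 98.26 : 100.00.

0.36 : 5.93 : 36.20 : 98.26 : 100.00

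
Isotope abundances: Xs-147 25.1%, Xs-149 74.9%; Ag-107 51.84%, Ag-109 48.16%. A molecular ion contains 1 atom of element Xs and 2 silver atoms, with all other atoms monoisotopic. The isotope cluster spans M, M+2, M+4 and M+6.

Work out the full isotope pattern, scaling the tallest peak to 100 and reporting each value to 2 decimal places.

Element Xs pattern (n=1): 0.2510 : 0.7490
Silver pattern (n=2): 0.26873856 : 0.49932288 : 0.23193856
Convolve the two distributions (both contribute in 2-u steps):
  M: 0.2510×0.26873856 = 0.067453
  M+2: 0.2510×0.49932288 + 0.7490×0.26873856 = 0.326615
  M+4: 0.2510×0.23193856 + 0.7490×0.49932288 = 0.432209
  M+6: 0.7490×0.23193856 = 0.173722
Scale to base peak (0.432209) = 100: 15.61 : 75.57 : 100.00 : 40.19

15.61 : 75.57 : 100.00 : 40.19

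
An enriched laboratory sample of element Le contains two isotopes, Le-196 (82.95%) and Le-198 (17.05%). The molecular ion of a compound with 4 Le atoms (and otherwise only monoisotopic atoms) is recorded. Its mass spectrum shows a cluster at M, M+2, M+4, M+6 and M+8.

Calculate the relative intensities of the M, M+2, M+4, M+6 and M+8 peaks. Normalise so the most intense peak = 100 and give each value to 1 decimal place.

Each Le atom is independently Le-196 (p = 0.8295) or Le-198 (q = 0.1705); the cluster is the binomial expansion (p + q)^4.
P(M) = 0.8295^4 = 0.473441
P(M+2) = 4 × 0.8295^3 × 0.1705^1 = 0.389254
P(M+4) = 6 × 0.8295^2 × 0.1705^2 = 0.120014
P(M+6) = 4 × 0.8295^1 × 0.1705^3 = 0.016446
P(M+8) = 0.1705^4 = 0.000845
The M peak is largest (0.473441); scaling to 100 gives 100.0 : 82.2 : 25.3 : 3.5 : 0.2.

100.0 : 82.2 : 25.3 : 3.5 : 0.2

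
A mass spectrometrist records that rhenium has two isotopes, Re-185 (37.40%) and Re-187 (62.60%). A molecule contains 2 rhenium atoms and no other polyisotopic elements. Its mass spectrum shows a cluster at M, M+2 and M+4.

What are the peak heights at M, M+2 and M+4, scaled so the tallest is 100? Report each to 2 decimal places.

Expanding (0.3740 + 0.6260)^2:
P(M) = 0.3740^2 = 0.139876
P(M+2) = 2 × 0.3740^1 × 0.6260^1 = 0.468248
P(M+4) = 0.6260^2 = 0.391876
The M+2 peak is largest (0.468248); scaling to 100 gives 29.87 : 100.00 : 83.69.

29.87 : 100.00 : 83.69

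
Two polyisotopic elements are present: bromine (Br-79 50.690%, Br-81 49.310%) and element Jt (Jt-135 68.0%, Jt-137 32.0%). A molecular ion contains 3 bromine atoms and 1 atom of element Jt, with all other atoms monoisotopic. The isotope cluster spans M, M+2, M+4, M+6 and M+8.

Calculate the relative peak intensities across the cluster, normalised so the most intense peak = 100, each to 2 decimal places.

Bromine pattern (n=3): 0.13024674 : 0.3801026 : 0.36975457 : 0.11989609
Element Jt pattern (n=1): 0.6800 : 0.3200
Convolve the two distributions (both contribute in 2-u steps):
  M: 0.13024674×0.6800 = 0.088568
  M+2: 0.13024674×0.3200 + 0.3801026×0.6800 = 0.300149
  M+4: 0.3801026×0.3200 + 0.36975457×0.6800 = 0.373066
  M+6: 0.36975457×0.3200 + 0.11989609×0.6800 = 0.199851
  M+8: 0.11989609×0.3200 = 0.038367
Scale to base peak (0.373066) = 100: 23.74 : 80.45 : 100.00 : 53.57 : 10.28

23.74 : 80.45 : 100.00 : 53.57 : 10.28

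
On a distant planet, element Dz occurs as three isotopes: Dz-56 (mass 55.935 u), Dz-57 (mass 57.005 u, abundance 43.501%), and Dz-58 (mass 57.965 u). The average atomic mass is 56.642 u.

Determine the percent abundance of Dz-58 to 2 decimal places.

11.90%

Let x and y be the fractions of Dz-56 and Dz-58. Then x + y = 1 − 0.43501 = 0.56499 and 55.935x + 57.965y = 56.642 − 0.43501×57.005 = 31.84425495.
Substituting: 55.935x + 57.965(0.56499 − x) = 31.84425495
(55.935 − 57.965)x = -0.9053904  ⇒  x = 0.44601, y = 0.11898
Dz-56: 44.60%, Dz-58: 11.90%.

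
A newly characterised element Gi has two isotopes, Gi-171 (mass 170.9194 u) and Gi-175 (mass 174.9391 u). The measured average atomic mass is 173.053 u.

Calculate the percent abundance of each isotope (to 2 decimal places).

Gi-171: 46.92%, Gi-175: 53.08%

Let x be the fractional abundance of Gi-171; then Gi-175 has abundance 1 − x.
170.9194·x + 174.9391·(1 − x) = 173.053
(170.9194 − 174.9391)·x = 173.053 − 174.9391
x = -1.8861 / -4.0197 = 0.46921 → 46.92% Gi-171, 53.08% Gi-175.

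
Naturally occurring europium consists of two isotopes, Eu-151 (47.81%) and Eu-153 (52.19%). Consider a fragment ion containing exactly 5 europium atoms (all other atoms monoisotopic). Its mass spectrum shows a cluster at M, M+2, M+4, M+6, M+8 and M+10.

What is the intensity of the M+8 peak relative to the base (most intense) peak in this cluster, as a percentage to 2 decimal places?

Term probabilities: M 0.0250, M+2 0.1363, M+4 0.2977, M+6 0.3249, M+8 0.1774, M+10 0.0387. Base peak = M+6.
P(M+6) = C(5,3) × 0.4781^2 × 0.5219^3 = 10 × 0.22857961 × 0.14215492 = 0.324937 (base)
P(M+8) = C(5,4) × 0.4781^1 × 0.5219^4 = 5 × 0.4781 × 0.07419065 = 0.177353
Relative intensity = 0.177353 / 0.324937 × 100 = 54.58

54.58%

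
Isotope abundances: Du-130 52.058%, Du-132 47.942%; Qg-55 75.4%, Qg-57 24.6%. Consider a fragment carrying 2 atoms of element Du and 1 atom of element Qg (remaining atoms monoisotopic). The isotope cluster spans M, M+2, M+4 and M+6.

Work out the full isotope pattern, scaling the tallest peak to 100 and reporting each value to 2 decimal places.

Element Du pattern (n=2): 0.27100354 : 0.49915293 : 0.22984354
Element Qg pattern (n=1): 0.7540 : 0.2460
Convolve the two distributions (both contribute in 2-u steps):
  M: 0.27100354×0.7540 = 0.204337
  M+2: 0.27100354×0.2460 + 0.49915293×0.7540 = 0.443028
  M+4: 0.49915293×0.2460 + 0.22984354×0.7540 = 0.296094
  M+6: 0.22984354×0.2460 = 0.056542
Scale to base peak (0.443028) = 100: 46.12 : 100.00 : 66.83 : 12.76

46.12 : 100.00 : 66.83 : 12.76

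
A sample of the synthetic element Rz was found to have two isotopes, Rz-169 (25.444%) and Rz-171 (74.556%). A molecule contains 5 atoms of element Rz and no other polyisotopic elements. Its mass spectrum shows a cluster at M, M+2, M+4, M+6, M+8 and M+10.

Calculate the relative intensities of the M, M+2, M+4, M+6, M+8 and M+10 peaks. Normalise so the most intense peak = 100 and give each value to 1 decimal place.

The 5 Rz atoms are independent, so intensities follow the terms of (0.25444 + 0.74556)^5.
P(M) = 0.25444^5 = 0.001066
P(M+2) = 5 × 0.25444^4 × 0.74556^1 = 0.015624
P(M+4) = 10 × 0.25444^3 × 0.74556^2 = 0.091563
P(M+6) = 10 × 0.25444^2 × 0.74556^3 = 0.268299
P(M+8) = 5 × 0.25444^1 × 0.74556^4 = 0.393084
P(M+10) = 0.74556^5 = 0.230363
The M+8 peak is largest (0.393084); scaling to 100 gives 0.3 : 4.0 : 23.3 : 68.3 : 100.0 : 58.6.

0.3 : 4.0 : 23.3 : 68.3 : 100.0 : 58.6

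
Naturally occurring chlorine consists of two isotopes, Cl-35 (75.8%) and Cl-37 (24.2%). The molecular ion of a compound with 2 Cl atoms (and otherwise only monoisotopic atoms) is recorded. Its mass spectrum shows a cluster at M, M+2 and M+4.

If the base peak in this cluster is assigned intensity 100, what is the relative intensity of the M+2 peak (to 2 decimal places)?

Binomial terms of (0.758 + 0.242)^2: M 0.5746, M+2 0.3669, M+4 0.0586 → M is the base peak.
P(M) = C(2,0) × 0.758^2 × 0.242^0 = 1 × 0.574564 × 1.0000 = 0.574564 (base)
P(M+2) = C(2,1) × 0.758^1 × 0.242^1 = 2 × 0.7580 × 0.2420 = 0.366872
Relative intensity = 0.366872 / 0.574564 × 100 = 63.85

63.85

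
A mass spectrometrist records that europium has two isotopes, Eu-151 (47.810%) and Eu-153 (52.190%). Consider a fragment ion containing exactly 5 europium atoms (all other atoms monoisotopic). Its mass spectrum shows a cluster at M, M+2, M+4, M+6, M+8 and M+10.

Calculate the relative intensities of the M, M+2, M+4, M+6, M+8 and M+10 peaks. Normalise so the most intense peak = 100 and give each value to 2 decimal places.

The 5 Eu atoms are independent, so intensities follow the terms of (0.47810 + 0.52190)^5.
P(M) = 0.47810^5 = 0.024980
P(M+2) = 5 × 0.47810^4 × 0.52190^1 = 0.136343
P(M+4) = 10 × 0.47810^3 × 0.52190^2 = 0.297667
P(M+6) = 10 × 0.47810^2 × 0.52190^3 = 0.324937
P(M+8) = 5 × 0.47810^1 × 0.52190^4 = 0.177353
P(M+10) = 0.52190^5 = 0.038720
The M+6 peak is largest (0.324937); scaling to 100 gives 7.69 : 41.96 : 91.61 : 100.00 : 54.58 : 11.92.

7.69 : 41.96 : 91.61 : 100.00 : 54.58 : 11.92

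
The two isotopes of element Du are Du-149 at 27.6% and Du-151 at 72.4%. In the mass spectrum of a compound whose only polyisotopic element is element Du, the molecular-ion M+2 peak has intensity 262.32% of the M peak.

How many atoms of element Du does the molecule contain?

1

With n Du atoms, P(M+2)/P(M) = C(n,1)·p^(n−1)q / p^n = n·q/p = n · 0.724/0.276.
n = 2.6232 × 0.276/0.724 = 1.00 ≈ 1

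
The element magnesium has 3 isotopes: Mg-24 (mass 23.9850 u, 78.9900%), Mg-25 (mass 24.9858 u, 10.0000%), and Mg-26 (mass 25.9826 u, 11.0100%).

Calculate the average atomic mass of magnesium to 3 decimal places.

24.305 u

Weight each isotope mass by its fractional abundance: 0.789900 × 23.9850 + 0.100000 × 24.9858 + 0.110100 × 25.9826
= 18.94575 + 2.49858 + 2.86068 = 24.30501 u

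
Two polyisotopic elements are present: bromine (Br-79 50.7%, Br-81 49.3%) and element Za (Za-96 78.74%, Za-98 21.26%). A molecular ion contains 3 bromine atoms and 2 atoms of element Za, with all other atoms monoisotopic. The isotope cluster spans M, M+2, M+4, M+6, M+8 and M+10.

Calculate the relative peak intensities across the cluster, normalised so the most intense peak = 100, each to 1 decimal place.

22.3 : 77.1 : 100.0 : 59.4 : 15.7 : 1.5

Bromine pattern (n=3): 0.13032384 : 0.38017547 : 0.36967753 : 0.11982316
Element Za pattern (n=2): 0.61999876 : 0.33480248 : 0.04519876
Convolve the two distributions (both contribute in 2-u steps):
  M: 0.13032384×0.61999876 = 0.080801
  M+2: 0.13032384×0.33480248 + 0.38017547×0.61999876 = 0.279341
  M+4: 0.13032384×0.04519876 + 0.38017547×0.33480248 + 0.36967753×0.61999876 = 0.362374
  M+6: 0.38017547×0.04519876 + 0.36967753×0.33480248 + 0.11982316×0.61999876 = 0.215243
  M+8: 0.36967753×0.04519876 + 0.11982316×0.33480248 = 0.056826
  M+10: 0.11982316×0.04519876 = 0.005416
Scale to base peak (0.362374) = 100: 22.3 : 77.1 : 100.0 : 59.4 : 15.7 : 1.5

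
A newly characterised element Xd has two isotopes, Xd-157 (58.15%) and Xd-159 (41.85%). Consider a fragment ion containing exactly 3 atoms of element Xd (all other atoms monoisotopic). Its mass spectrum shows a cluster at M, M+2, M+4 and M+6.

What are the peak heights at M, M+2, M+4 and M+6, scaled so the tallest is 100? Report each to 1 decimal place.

Each Xd atom is independently Xd-157 (p = 0.5815) or Xd-159 (q = 0.4185); the cluster is the binomial expansion (p + q)^3.
P(M) = 0.5815^3 = 0.196630
P(M+2) = 3 × 0.5815^2 × 0.4185^1 = 0.424538
P(M+4) = 3 × 0.5815^1 × 0.4185^2 = 0.305536
P(M+6) = 0.4185^3 = 0.073297
The M+2 peak is largest (0.424538); scaling to 100 gives 46.3 : 100.0 : 72.0 : 17.3.

46.3 : 100.0 : 72.0 : 17.3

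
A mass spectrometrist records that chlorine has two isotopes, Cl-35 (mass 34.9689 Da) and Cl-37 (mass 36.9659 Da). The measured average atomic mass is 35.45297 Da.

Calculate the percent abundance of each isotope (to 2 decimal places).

Writing the weighted mean with unknown fraction x of Cl-35:
34.9689·x + 36.9659·(1 − x) = 35.45297
(34.9689 − 36.9659)·x = 35.45297 − 36.9659
x = -1.51293 / -1.9970 = 0.75760 → 75.76% Cl-35, 24.24% Cl-37.

Cl-35: 75.76%, Cl-37: 24.24%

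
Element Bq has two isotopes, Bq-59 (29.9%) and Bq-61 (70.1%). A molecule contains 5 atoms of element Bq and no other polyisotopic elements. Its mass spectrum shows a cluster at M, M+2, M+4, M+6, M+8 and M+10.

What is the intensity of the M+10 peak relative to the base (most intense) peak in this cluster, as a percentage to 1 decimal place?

Term probabilities: M 0.0024, M+2 0.0280, M+4 0.1314, M+6 0.3080, M+8 0.3610, M+10 0.1693. Base peak = M+8.
P(M+8) = C(5,4) × 0.299^1 × 0.701^4 = 5 × 0.2990 × 0.24147494 = 0.361005 (base)
P(M+10) = C(5,5) × 0.299^0 × 0.701^5 = 1 × 1.0000 × 0.16927393 = 0.169274
Relative intensity = 0.169274 / 0.361005 × 100 = 46.9

46.9%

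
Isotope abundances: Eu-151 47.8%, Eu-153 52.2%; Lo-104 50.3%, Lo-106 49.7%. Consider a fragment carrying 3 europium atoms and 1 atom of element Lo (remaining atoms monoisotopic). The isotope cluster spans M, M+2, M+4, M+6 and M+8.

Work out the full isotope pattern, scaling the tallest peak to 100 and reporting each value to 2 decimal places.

Europium pattern (n=3): 0.10921535 : 0.35780594 : 0.39074206 : 0.14223665
Element Lo pattern (n=1): 0.5030 : 0.4970
Convolve the two distributions (both contribute in 2-u steps):
  M: 0.10921535×0.5030 = 0.054935
  M+2: 0.10921535×0.4970 + 0.35780594×0.5030 = 0.234256
  M+4: 0.35780594×0.4970 + 0.39074206×0.5030 = 0.374373
  M+6: 0.39074206×0.4970 + 0.14223665×0.5030 = 0.265744
  M+8: 0.14223665×0.4970 = 0.070692
Scale to base peak (0.374373) = 100: 14.67 : 62.57 : 100.00 : 70.98 : 18.88

14.67 : 62.57 : 100.00 : 70.98 : 18.88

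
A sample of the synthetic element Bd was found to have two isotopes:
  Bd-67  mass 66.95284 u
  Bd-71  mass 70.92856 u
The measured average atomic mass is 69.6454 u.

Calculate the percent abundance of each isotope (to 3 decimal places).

Writing the weighted mean with unknown fraction x of Bd-67:
66.95284·x + 70.92856·(1 − x) = 69.6454
(66.95284 − 70.92856)·x = 69.6454 − 70.92856
x = -1.28316 / -3.97572 = 0.32275 → 32.275% Bd-67, 67.725% Bd-71.

Bd-67: 32.275%, Bd-71: 67.725%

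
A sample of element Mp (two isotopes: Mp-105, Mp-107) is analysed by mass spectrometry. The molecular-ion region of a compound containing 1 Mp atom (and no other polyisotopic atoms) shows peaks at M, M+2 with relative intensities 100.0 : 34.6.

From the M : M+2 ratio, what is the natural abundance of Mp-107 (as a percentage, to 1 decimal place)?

25.7%

Write p for the Mp-105 fraction. I(M+2)/I(M) = [C(1,1)·p^0·(1−p)] / p^1 = 1·(1−p)/p = 34.6/100.0 = 0.3460
(1−p)/p = 0.3460/1 = 0.3460  ⇒  p = 1/(1 + 0.3460) = 0.7429
Mp-105: 74.3%, Mp-107: 25.7%.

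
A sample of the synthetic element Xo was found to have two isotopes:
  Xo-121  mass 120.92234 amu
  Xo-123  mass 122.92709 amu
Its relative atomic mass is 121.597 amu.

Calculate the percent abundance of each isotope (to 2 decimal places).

Xo-121: 66.35%, Xo-123: 33.65%

Let x be the fractional abundance of Xo-121; then Xo-123 has abundance 1 − x.
120.92234·x + 122.92709·(1 − x) = 121.597
(120.92234 − 122.92709)·x = 121.597 − 122.92709
x = -1.33009 / -2.00475 = 0.66347 → 66.35% Xo-121, 33.65% Xo-123.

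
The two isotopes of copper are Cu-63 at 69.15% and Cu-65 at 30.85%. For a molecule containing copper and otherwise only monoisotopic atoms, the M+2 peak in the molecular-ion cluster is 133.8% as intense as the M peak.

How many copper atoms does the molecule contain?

With n Cu atoms, P(M+2)/P(M) = C(n,1)·p^(n−1)q / p^n = n·q/p = n · 0.3085/0.6915.
n = 1.338 × 0.6915/0.3085 = 3.00 ≈ 3

3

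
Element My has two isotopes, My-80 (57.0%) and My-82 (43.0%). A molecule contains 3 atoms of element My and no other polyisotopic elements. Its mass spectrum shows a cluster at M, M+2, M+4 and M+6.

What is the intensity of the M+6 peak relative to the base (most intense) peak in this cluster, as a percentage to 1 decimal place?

19.0%

Binomial terms of (0.570 + 0.430)^3: M 0.1852, M+2 0.4191, M+4 0.3162, M+6 0.0795 → M+2 is the base peak.
P(M+2) = C(3,1) × 0.570^2 × 0.430^1 = 3 × 0.3249 × 0.4300 = 0.419121 (base)
P(M+6) = C(3,3) × 0.570^0 × 0.430^3 = 1 × 1.0000 × 0.079507 = 0.079507
Relative intensity = 0.079507 / 0.419121 × 100 = 19.0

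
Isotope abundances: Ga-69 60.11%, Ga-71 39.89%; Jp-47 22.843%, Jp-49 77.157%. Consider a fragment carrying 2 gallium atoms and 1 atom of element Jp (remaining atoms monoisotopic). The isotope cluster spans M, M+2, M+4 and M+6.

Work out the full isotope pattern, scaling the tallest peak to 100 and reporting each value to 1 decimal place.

20.3 : 95.6 : 100.0 : 30.2

Gallium pattern (n=2): 0.36132121 : 0.47955758 : 0.15912121
Element Jp pattern (n=1): 0.22843 : 0.77157
Convolve the two distributions (both contribute in 2-u steps):
  M: 0.36132121×0.22843 = 0.082537
  M+2: 0.36132121×0.77157 + 0.47955758×0.22843 = 0.388330
  M+4: 0.47955758×0.77157 + 0.15912121×0.22843 = 0.406360
  M+6: 0.15912121×0.77157 = 0.122773
Scale to base peak (0.406360) = 100: 20.3 : 95.6 : 100.0 : 30.2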